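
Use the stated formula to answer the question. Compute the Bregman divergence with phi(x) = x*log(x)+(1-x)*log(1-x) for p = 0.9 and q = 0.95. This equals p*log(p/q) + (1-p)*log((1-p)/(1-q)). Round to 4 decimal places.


Bregman divergence with negative entropy generator:
D = p*log(p/q) + (1-p)*log((1-p)/(1-q)).
p = 0.9, q = 0.95.
p*log(p/q) = 0.9*log(0.9/0.95) = -0.04866.
(1-p)*log((1-p)/(1-q)) = 0.1*log(0.1/0.05) = 0.069315.
D = -0.04866 + 0.069315 = 0.0207

0.0207


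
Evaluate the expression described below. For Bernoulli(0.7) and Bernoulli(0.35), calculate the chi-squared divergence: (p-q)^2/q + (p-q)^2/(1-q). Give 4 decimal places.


Chi-squared divergence between Bernoulli distributions:
chi^2 = (p-q)^2/q + (p-q)^2/(1-q).
p = 0.7, q = 0.35, p-q = 0.35.
(p-q)^2 = 0.1225.
term1 = 0.1225/0.35 = 0.35.
term2 = 0.1225/0.65 = 0.188462.
chi^2 = 0.35 + 0.188462 = 0.5385

0.5385


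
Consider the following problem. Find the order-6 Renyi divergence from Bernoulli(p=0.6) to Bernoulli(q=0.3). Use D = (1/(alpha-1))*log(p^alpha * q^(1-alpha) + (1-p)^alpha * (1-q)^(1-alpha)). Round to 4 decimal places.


Renyi divergence of order alpha between Bernoulli distributions:
D = (1/(alpha-1))*log(p^alpha * q^(1-alpha) + (1-p)^alpha * (1-q)^(1-alpha)).
alpha = 6, p = 0.6, q = 0.3.
p^alpha * q^(1-alpha) = 0.6^6 * 0.3^-5 = 19.2.
(1-p)^alpha * (1-q)^(1-alpha) = 0.4^6 * 0.7^-5 = 0.024371.
sum = 19.2 + 0.024371 = 19.224371.
D = (1/5)*log(19.224371) = 0.5912

0.5912


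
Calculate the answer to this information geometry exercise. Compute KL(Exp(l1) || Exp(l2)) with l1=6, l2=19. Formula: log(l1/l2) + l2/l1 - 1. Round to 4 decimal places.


KL divergence for exponential family:
KL = log(l1/l2) + l2/l1 - 1.
log(6/19) = -1.15268.
19/6 = 3.166667.
KL = -1.15268 + 3.166667 - 1 = 1.0140

1.0140


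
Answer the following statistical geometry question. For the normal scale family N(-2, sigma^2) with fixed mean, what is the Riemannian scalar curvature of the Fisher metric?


This family has a single free parameter, so its statistical manifold
is 1-dimensional. The Riemann curvature tensor of any 1-dimensional
Riemannian manifold vanishes identically, so R = 0.

0


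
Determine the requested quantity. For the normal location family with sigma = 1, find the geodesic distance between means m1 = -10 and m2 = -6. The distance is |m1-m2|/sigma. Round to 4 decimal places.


On the fixed-variance normal subfamily, geodesic distance = |m1-m2|/sigma.
|-10 - -6| = 4.
sigma = 1.
d = 4/1 = 4.0000

4.0000


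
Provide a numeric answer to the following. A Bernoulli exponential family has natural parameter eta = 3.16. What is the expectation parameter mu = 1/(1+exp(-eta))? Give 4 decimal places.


Dual coordinate (expectation parameter) for Bernoulli:
mu = 1/(1+exp(-eta)).
eta = 3.16.
exp(-eta) = exp(-3.16) = 0.042426.
mu = 1/(1+0.042426) = 0.9593

0.9593


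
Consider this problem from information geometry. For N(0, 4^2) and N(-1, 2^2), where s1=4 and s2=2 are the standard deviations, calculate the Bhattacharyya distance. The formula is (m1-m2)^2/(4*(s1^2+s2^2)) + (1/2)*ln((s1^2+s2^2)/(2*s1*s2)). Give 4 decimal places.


Bhattacharyya distance between two Gaussians:
DB = (m1-m2)^2/(4*(s1^2+s2^2)) + (1/2)*ln((s1^2+s2^2)/(2*s1*s2)).
(m1-m2)^2 = (1)^2 = 1.
s1^2+s2^2 = 16 + 4 = 20.
term1 = 1/80 = 0.0125.
term2 = 0.5*ln(20/16.0) = 0.111572.
DB = 0.0125 + 0.111572 = 0.1241

0.1241


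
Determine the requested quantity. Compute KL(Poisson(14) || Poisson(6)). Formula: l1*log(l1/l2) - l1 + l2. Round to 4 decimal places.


KL divergence for Poisson:
KL = l1*log(l1/l2) - l1 + l2.
l1 = 14, l2 = 6.
log(14/6) = 0.847298.
l1*log(l1/l2) = 14 * 0.847298 = 11.86217.
KL = 11.86217 - 14 + 6 = 3.8622

3.8622


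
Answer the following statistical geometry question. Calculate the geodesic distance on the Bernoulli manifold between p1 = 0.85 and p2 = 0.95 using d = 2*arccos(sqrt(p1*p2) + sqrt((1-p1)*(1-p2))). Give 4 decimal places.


Geodesic distance on Bernoulli manifold:
d(p1,p2) = 2*arccos(sqrt(p1*p2) + sqrt((1-p1)*(1-p2))).
sqrt(p1*p2) = sqrt(0.85*0.95) = 0.89861.
sqrt((1-p1)*(1-p2)) = sqrt(0.15*0.05) = 0.086603.
arg = 0.89861 + 0.086603 = 0.985213.
d = 2*arccos(0.985213) = 0.3444

0.3444


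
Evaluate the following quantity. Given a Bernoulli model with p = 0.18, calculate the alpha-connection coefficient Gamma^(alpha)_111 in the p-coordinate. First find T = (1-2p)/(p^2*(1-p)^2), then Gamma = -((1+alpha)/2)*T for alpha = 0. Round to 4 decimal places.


Skewness (Amari-Chentsov) tensor: T = (1-2p)/(p^2*(1-p)^2).
p = 0.18, 1-2p = 0.64, p^2 = 0.0324, (1-p)^2 = 0.6724.
T = 0.64/(0.0324 * 0.6724) = 29.376988.
In the p-coordinate, Gamma^(alpha) = Gamma^(0) - (alpha/2)*T with Gamma^(0) = (1/2)*g'(p) = -T/2,
so Gamma^(alpha) = -((1+alpha)/2)*T.
alpha = 0, -(1+alpha)/2 = -0.5.
Gamma = -0.5 * 29.376988 = -14.6885

-14.6885


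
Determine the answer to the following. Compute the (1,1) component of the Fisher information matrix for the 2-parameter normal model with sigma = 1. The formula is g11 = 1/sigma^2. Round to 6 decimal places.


For the 2-parameter normal family, the Fisher metric has:
  g11 = 1/sigma^2, g22 = 2/sigma^2.
sigma = 1, sigma^2 = 1.
g11 = 1.000000

1.000000


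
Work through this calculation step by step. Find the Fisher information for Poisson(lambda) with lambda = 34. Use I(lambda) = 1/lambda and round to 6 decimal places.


Fisher information for Poisson: I(lambda) = 1/lambda.
lambda = 34.
I(lambda) = 1/34 = 0.029412

0.029412


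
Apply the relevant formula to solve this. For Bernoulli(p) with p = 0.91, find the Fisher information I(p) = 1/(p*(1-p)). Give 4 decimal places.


For Bernoulli(p), Fisher information is I(p) = 1/(p*(1-p)).
p = 0.91, 1-p = 0.09.
p*(1-p) = 0.0819.
I(p) = 1/0.0819 = 12.2100

12.2100


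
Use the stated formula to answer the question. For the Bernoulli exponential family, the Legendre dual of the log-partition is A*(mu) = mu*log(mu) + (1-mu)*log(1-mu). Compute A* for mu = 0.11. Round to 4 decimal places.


Legendre transform for Bernoulli:
A*(mu) = mu*log(mu) + (1-mu)*log(1-mu).
mu = 0.11, 1-mu = 0.89.
mu*log(mu) = 0.11*log(0.11) = -0.2428.
(1-mu)*log(1-mu) = 0.89*log(0.89) = -0.103715.
A* = -0.2428 + -0.103715 = -0.3465

-0.3465


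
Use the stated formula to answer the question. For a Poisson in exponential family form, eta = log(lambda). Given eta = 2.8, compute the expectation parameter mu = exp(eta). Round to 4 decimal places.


Expectation parameter for Poisson exponential family:
mu = exp(eta).
eta = 2.8.
mu = exp(2.8) = 16.4446

16.4446


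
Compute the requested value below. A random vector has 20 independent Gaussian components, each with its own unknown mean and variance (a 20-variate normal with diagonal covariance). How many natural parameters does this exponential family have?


Exponential family dimension calculation:
Each univariate normal has two natural parameters (mu/sigma^2 and -1/(2 sigma^2)).
With 20 independent components, dim = 2 * 20 = 40.

40


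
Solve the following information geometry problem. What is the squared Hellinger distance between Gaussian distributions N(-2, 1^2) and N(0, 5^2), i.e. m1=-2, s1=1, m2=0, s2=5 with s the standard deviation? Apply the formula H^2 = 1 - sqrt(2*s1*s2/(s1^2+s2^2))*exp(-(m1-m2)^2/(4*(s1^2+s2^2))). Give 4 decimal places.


Squared Hellinger distance for Gaussians:
H^2 = 1 - sqrt(2*s1*s2/(s1^2+s2^2)) * exp(-(m1-m2)^2/(4*(s1^2+s2^2))).
s1^2 = 1, s2^2 = 25, s1^2+s2^2 = 26.
sqrt(2*1*5/(26)) = 0.620174.
(m1-m2)^2 = (-2)^2 = 4.
exp(-4/(4*26)) = exp(-0.038462) = 0.962269.
H^2 = 1 - 0.620174*0.962269 = 0.4032

0.4032


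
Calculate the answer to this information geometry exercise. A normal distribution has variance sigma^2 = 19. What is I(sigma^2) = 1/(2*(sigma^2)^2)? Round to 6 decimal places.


Fisher information for variance: I(sigma^2) = 1/(2*sigma^4).
sigma^2 = 19, so sigma^4 = 361.
I = 1/(2*361) = 1/722 = 0.001385

0.001385


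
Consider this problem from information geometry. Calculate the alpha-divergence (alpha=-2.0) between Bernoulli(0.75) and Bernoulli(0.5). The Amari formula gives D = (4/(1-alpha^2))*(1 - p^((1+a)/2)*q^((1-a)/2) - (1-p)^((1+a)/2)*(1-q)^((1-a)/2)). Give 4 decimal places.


Amari alpha-divergence:
D = (4/(1-alpha^2))*(1 - p^((1+a)/2)*q^((1-a)/2) - (1-p)^((1+a)/2)*(1-q)^((1-a)/2)).
alpha = -2.0, p = 0.75, q = 0.5.
e1 = (1+alpha)/2 = -0.5, e2 = (1-alpha)/2 = 1.5.
t1 = p^e1 * q^e2 = 0.75^-0.5 * 0.5^1.5 = 0.408248.
t2 = (1-p)^e1 * (1-q)^e2 = 0.25^-0.5 * 0.5^1.5 = 0.707107.
4/(1-alpha^2) = -1.333333.
D = -1.333333*(1 - 0.408248 - 0.707107) = 0.1538

0.1538


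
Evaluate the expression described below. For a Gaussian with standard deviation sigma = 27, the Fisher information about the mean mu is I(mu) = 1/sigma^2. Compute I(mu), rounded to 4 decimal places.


The Fisher information for the mean of a normal distribution is I(mu) = 1/sigma^2.
sigma = 27, so sigma^2 = 729.
I(mu) = 1/729 = 0.0014

0.0014


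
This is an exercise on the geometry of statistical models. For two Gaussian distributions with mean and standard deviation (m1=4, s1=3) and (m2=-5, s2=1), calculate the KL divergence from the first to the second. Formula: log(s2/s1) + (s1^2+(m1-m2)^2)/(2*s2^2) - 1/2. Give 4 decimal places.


KL divergence between normal distributions:
KL = log(s2/s1) + (s1^2 + (m1-m2)^2)/(2*s2^2) - 1/2.
log(1/3) = -1.098612.
(3^2 + (4--5)^2)/(2*1^2) = (9 + 81)/2 = 45.0.
KL = -1.098612 + 45.0 - 0.5 = 43.4014

43.4014


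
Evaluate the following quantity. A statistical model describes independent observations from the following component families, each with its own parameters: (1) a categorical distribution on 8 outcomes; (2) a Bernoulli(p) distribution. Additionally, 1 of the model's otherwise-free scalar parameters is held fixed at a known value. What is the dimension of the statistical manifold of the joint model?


The dimension of a statistical manifold equals the number of free
(independent) real parameters of the model. For a product of independent
blocks the parameter counts add.
- categorical on 8 outcomes (probabilities sum to 1): 8-1 = 7.
- Bernoulli (p): 1.
Total = 7 + 1 = 8.
1 parameter(s) fixed at known values: 8 - 1 = 7.
Dimension = 7

7


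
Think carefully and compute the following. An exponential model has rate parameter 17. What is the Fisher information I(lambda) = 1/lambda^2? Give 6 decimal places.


Fisher information for exponential: I(lambda) = 1/lambda^2.
lambda = 17, lambda^2 = 289.
I = 1/289 = 0.003460

0.003460


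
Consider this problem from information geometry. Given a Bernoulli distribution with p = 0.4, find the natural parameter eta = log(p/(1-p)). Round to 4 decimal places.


Natural parameter for Bernoulli: eta = log(p/(1-p)).
p = 0.4, 1-p = 0.6.
p/(1-p) = 0.666667.
eta = log(0.666667) = -0.4055

-0.4055


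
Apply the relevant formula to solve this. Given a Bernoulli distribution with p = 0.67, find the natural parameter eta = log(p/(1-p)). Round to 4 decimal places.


Natural parameter for Bernoulli: eta = log(p/(1-p)).
p = 0.67, 1-p = 0.33.
p/(1-p) = 2.030303.
eta = log(2.030303) = 0.7082

0.7082


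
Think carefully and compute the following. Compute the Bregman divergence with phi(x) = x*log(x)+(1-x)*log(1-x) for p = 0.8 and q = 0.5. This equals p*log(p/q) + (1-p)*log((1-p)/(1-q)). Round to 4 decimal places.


Bregman divergence with negative entropy generator:
D = p*log(p/q) + (1-p)*log((1-p)/(1-q)).
p = 0.8, q = 0.5.
p*log(p/q) = 0.8*log(0.8/0.5) = 0.376003.
(1-p)*log((1-p)/(1-q)) = 0.2*log(0.2/0.5) = -0.183258.
D = 0.376003 + -0.183258 = 0.1927

0.1927


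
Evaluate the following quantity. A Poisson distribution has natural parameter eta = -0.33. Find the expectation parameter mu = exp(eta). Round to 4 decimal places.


Expectation parameter for Poisson exponential family:
mu = exp(eta).
eta = -0.33.
mu = exp(-0.33) = 0.7189

0.7189


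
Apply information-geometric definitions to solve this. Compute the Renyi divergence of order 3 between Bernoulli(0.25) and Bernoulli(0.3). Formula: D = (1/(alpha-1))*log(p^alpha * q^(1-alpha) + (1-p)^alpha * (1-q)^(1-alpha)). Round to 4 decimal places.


Renyi divergence of order alpha between Bernoulli distributions:
D = (1/(alpha-1))*log(p^alpha * q^(1-alpha) + (1-p)^alpha * (1-q)^(1-alpha)).
alpha = 3, p = 0.25, q = 0.3.
p^alpha * q^(1-alpha) = 0.25^3 * 0.3^-2 = 0.173611.
(1-p)^alpha * (1-q)^(1-alpha) = 0.75^3 * 0.7^-2 = 0.860969.
sum = 0.173611 + 0.860969 = 1.03458.
D = (1/2)*log(1.03458) = 0.0170

0.0170


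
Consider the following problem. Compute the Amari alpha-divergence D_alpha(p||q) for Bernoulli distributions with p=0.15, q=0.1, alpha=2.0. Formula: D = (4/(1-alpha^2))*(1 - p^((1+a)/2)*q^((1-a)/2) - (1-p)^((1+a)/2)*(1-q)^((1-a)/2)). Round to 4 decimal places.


Amari alpha-divergence:
D = (4/(1-alpha^2))*(1 - p^((1+a)/2)*q^((1-a)/2) - (1-p)^((1+a)/2)*(1-q)^((1-a)/2)).
alpha = 2.0, p = 0.15, q = 0.1.
e1 = (1+alpha)/2 = 1.5, e2 = (1-alpha)/2 = -0.5.
t1 = p^e1 * q^e2 = 0.15^1.5 * 0.1^-0.5 = 0.183712.
t2 = (1-p)^e1 * (1-q)^e2 = 0.85^1.5 * 0.9^-0.5 = 0.826052.
4/(1-alpha^2) = -1.333333.
D = -1.333333*(1 - 0.183712 - 0.826052) = 0.0130

0.0130


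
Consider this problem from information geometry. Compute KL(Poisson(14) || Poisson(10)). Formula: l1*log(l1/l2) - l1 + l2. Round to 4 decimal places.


KL divergence for Poisson:
KL = l1*log(l1/l2) - l1 + l2.
l1 = 14, l2 = 10.
log(14/10) = 0.336472.
l1*log(l1/l2) = 14 * 0.336472 = 4.710611.
KL = 4.710611 - 14 + 10 = 0.7106

0.7106


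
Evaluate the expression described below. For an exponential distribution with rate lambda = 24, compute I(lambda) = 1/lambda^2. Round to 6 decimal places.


Fisher information for exponential: I(lambda) = 1/lambda^2.
lambda = 24, lambda^2 = 576.
I = 1/576 = 0.001736

0.001736


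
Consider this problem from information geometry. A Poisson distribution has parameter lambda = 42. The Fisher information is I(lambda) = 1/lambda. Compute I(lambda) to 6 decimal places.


Fisher information for Poisson: I(lambda) = 1/lambda.
lambda = 42.
I(lambda) = 1/42 = 0.023810

0.023810


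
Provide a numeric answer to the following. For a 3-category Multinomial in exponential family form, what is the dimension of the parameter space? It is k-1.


Exponential family dimension calculation:
For Multinomial with k=3 categories, dim = k-1 = 2.

2


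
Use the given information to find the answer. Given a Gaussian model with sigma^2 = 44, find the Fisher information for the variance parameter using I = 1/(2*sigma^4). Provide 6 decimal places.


Fisher information for variance: I(sigma^2) = 1/(2*sigma^4).
sigma^2 = 44, so sigma^4 = 1936.
I = 1/(2*1936) = 1/3872 = 0.000258

0.000258


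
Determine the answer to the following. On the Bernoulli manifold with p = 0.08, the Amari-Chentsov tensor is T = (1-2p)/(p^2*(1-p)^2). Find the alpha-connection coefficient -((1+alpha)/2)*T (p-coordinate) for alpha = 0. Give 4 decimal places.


Skewness (Amari-Chentsov) tensor: T = (1-2p)/(p^2*(1-p)^2).
p = 0.08, 1-2p = 0.84, p^2 = 0.0064, (1-p)^2 = 0.8464.
T = 0.84/(0.0064 * 0.8464) = 155.068526.
In the p-coordinate, Gamma^(alpha) = Gamma^(0) - (alpha/2)*T with Gamma^(0) = (1/2)*g'(p) = -T/2,
so Gamma^(alpha) = -((1+alpha)/2)*T.
alpha = 0, -(1+alpha)/2 = -0.5.
Gamma = -0.5 * 155.068526 = -77.5343

-77.5343


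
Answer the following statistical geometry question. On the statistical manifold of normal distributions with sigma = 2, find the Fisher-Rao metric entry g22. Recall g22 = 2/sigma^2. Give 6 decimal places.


For the 2-parameter normal family, the Fisher metric has:
  g11 = 1/sigma^2, g22 = 2/sigma^2.
sigma = 2, sigma^2 = 4.
g22 = 0.500000

0.500000


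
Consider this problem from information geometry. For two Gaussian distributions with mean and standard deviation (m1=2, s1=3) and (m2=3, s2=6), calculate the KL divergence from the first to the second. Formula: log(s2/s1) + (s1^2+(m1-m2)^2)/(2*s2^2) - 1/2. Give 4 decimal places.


KL divergence between normal distributions:
KL = log(s2/s1) + (s1^2 + (m1-m2)^2)/(2*s2^2) - 1/2.
log(6/3) = 0.693147.
(3^2 + (2-3)^2)/(2*6^2) = (9 + 1)/72 = 0.138889.
KL = 0.693147 + 0.138889 - 0.5 = 0.3320

0.3320


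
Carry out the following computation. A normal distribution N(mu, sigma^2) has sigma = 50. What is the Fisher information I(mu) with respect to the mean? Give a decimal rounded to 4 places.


The Fisher information for the mean of a normal distribution is I(mu) = 1/sigma^2.
sigma = 50, so sigma^2 = 2500.
I(mu) = 1/2500 = 0.0004

0.0004


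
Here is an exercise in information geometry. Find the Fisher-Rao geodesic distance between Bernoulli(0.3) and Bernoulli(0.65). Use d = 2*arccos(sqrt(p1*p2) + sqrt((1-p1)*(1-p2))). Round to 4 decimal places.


Geodesic distance on Bernoulli manifold:
d(p1,p2) = 2*arccos(sqrt(p1*p2) + sqrt((1-p1)*(1-p2))).
sqrt(p1*p2) = sqrt(0.3*0.65) = 0.441588.
sqrt((1-p1)*(1-p2)) = sqrt(0.7*0.35) = 0.494975.
arg = 0.441588 + 0.494975 = 0.936563.
d = 2*arccos(0.936563) = 0.7162

0.7162


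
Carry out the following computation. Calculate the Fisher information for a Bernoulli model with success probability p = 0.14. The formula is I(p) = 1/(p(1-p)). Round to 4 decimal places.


For Bernoulli(p), Fisher information is I(p) = 1/(p*(1-p)).
p = 0.14, 1-p = 0.86.
p*(1-p) = 0.1204.
I(p) = 1/0.1204 = 8.3056

8.3056


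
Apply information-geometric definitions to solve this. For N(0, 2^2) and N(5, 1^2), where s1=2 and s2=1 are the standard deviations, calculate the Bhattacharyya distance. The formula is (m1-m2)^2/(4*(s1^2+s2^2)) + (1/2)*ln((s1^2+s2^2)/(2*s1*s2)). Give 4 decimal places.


Bhattacharyya distance between two Gaussians:
DB = (m1-m2)^2/(4*(s1^2+s2^2)) + (1/2)*ln((s1^2+s2^2)/(2*s1*s2)).
(m1-m2)^2 = (-5)^2 = 25.
s1^2+s2^2 = 4 + 1 = 5.
term1 = 25/20 = 1.25.
term2 = 0.5*ln(5/4.0) = 0.111572.
DB = 1.25 + 0.111572 = 1.3616

1.3616


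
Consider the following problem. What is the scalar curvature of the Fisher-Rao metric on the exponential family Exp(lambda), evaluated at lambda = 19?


This family has a single free parameter, so its statistical manifold
is 1-dimensional. The Riemann curvature tensor of any 1-dimensional
Riemannian manifold vanishes identically, so R = 0.

0


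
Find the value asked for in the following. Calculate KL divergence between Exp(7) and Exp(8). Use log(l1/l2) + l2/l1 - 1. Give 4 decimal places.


KL divergence for exponential family:
KL = log(l1/l2) + l2/l1 - 1.
log(7/8) = -0.133531.
8/7 = 1.142857.
KL = -0.133531 + 1.142857 - 1 = 0.0093

0.0093


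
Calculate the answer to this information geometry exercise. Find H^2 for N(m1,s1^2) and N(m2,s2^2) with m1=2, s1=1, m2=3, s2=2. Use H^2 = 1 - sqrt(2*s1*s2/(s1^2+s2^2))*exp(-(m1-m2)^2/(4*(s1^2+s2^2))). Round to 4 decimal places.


Squared Hellinger distance for Gaussians:
H^2 = 1 - sqrt(2*s1*s2/(s1^2+s2^2)) * exp(-(m1-m2)^2/(4*(s1^2+s2^2))).
s1^2 = 1, s2^2 = 4, s1^2+s2^2 = 5.
sqrt(2*1*2/(5)) = 0.894427.
(m1-m2)^2 = (-1)^2 = 1.
exp(-1/(4*5)) = exp(-0.05) = 0.951229.
H^2 = 1 - 0.894427*0.951229 = 0.1492

0.1492


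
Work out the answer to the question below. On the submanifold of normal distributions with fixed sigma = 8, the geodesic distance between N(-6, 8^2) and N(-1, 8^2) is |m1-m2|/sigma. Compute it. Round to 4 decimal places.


On the fixed-variance normal subfamily, geodesic distance = |m1-m2|/sigma.
|-6 - -1| = 5.
sigma = 8.
d = 5/8 = 0.6250

0.6250


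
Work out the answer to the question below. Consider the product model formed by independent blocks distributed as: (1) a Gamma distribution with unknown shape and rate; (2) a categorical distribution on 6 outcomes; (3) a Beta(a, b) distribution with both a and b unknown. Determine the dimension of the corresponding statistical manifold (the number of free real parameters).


The dimension of a statistical manifold equals the number of free
(independent) real parameters of the model. For a product of independent
blocks the parameter counts add.
- Gamma (shape, rate): 2.
- categorical on 6 outcomes (probabilities sum to 1): 6-1 = 5.
- Beta (a, b): 2.
Total = 2 + 5 + 2 = 9.
Dimension = 9

9


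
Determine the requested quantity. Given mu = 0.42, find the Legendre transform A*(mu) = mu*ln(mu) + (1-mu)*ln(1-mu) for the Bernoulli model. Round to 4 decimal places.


Legendre transform for Bernoulli:
A*(mu) = mu*log(mu) + (1-mu)*log(1-mu).
mu = 0.42, 1-mu = 0.58.
mu*log(mu) = 0.42*log(0.42) = -0.36435.
(1-mu)*log(1-mu) = 0.58*log(0.58) = -0.315942.
A* = -0.36435 + -0.315942 = -0.6803

-0.6803


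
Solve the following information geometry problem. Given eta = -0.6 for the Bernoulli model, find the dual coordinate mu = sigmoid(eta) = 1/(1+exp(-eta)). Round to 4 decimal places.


Dual coordinate (expectation parameter) for Bernoulli:
mu = 1/(1+exp(-eta)).
eta = -0.6.
exp(-eta) = exp(0.6) = 1.822119.
mu = 1/(1+1.822119) = 0.3543

0.3543


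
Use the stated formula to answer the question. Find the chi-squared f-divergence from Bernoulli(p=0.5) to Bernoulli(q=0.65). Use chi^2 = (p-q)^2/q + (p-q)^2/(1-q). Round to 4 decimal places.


Chi-squared divergence between Bernoulli distributions:
chi^2 = (p-q)^2/q + (p-q)^2/(1-q).
p = 0.5, q = 0.65, p-q = -0.15.
(p-q)^2 = 0.0225.
term1 = 0.0225/0.65 = 0.034615.
term2 = 0.0225/0.35 = 0.064286.
chi^2 = 0.034615 + 0.064286 = 0.0989

0.0989


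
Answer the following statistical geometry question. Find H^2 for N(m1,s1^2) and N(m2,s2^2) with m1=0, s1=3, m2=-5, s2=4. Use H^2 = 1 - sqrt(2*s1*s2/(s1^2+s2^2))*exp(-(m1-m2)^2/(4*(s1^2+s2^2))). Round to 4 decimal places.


Squared Hellinger distance for Gaussians:
H^2 = 1 - sqrt(2*s1*s2/(s1^2+s2^2)) * exp(-(m1-m2)^2/(4*(s1^2+s2^2))).
s1^2 = 9, s2^2 = 16, s1^2+s2^2 = 25.
sqrt(2*3*4/(25)) = 0.979796.
(m1-m2)^2 = (5)^2 = 25.
exp(-25/(4*25)) = exp(-0.25) = 0.778801.
H^2 = 1 - 0.979796*0.778801 = 0.2369

0.2369


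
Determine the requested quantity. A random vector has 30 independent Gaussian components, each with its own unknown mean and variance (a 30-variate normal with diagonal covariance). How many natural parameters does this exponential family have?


Exponential family dimension calculation:
Each univariate normal has two natural parameters (mu/sigma^2 and -1/(2 sigma^2)).
With 30 independent components, dim = 2 * 30 = 60.

60


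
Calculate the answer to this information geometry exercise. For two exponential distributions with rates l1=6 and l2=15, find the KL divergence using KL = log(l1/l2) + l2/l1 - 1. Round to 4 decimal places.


KL divergence for exponential family:
KL = log(l1/l2) + l2/l1 - 1.
log(6/15) = -0.916291.
15/6 = 2.5.
KL = -0.916291 + 2.5 - 1 = 0.5837

0.5837


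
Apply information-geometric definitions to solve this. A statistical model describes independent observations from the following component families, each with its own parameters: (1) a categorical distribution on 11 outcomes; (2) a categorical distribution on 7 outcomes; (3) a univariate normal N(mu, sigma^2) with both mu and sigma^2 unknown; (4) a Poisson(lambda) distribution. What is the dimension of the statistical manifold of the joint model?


The dimension of a statistical manifold equals the number of free
(independent) real parameters of the model. For a product of independent
blocks the parameter counts add.
- categorical on 11 outcomes (probabilities sum to 1): 11-1 = 10.
- categorical on 7 outcomes (probabilities sum to 1): 7-1 = 6.
- normal (mu, sigma^2): 2.
- Poisson (lambda): 1.
Total = 10 + 6 + 2 + 1 = 19.
Dimension = 19

19


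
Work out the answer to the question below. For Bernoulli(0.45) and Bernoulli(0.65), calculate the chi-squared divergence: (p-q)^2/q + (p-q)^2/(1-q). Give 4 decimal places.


Chi-squared divergence between Bernoulli distributions:
chi^2 = (p-q)^2/q + (p-q)^2/(1-q).
p = 0.45, q = 0.65, p-q = -0.2.
(p-q)^2 = 0.04.
term1 = 0.04/0.65 = 0.061538.
term2 = 0.04/0.35 = 0.114286.
chi^2 = 0.061538 + 0.114286 = 0.1758

0.1758


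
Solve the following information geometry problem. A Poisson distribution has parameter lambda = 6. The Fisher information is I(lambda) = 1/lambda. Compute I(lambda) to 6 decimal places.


Fisher information for Poisson: I(lambda) = 1/lambda.
lambda = 6.
I(lambda) = 1/6 = 0.166667

0.166667


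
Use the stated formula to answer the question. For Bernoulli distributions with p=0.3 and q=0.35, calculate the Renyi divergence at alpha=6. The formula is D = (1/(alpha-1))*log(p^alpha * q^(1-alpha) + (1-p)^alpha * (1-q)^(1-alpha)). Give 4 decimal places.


Renyi divergence of order alpha between Bernoulli distributions:
D = (1/(alpha-1))*log(p^alpha * q^(1-alpha) + (1-p)^alpha * (1-q)^(1-alpha)).
alpha = 6, p = 0.3, q = 0.35.
p^alpha * q^(1-alpha) = 0.3^6 * 0.35^-5 = 0.138799.
(1-p)^alpha * (1-q)^(1-alpha) = 0.7^6 * 0.65^-5 = 1.013961.
sum = 0.138799 + 1.013961 = 1.152761.
D = (1/5)*log(1.152761) = 0.0284

0.0284


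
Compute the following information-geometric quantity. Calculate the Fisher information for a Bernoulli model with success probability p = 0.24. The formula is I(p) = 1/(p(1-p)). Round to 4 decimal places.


For Bernoulli(p), Fisher information is I(p) = 1/(p*(1-p)).
p = 0.24, 1-p = 0.76.
p*(1-p) = 0.1824.
I(p) = 1/0.1824 = 5.4825

5.4825


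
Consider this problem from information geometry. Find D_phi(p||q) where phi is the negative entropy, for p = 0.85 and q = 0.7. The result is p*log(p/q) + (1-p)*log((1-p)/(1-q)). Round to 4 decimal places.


Bregman divergence with negative entropy generator:
D = p*log(p/q) + (1-p)*log((1-p)/(1-q)).
p = 0.85, q = 0.7.
p*log(p/q) = 0.85*log(0.85/0.7) = 0.165033.
(1-p)*log((1-p)/(1-q)) = 0.15*log(0.15/0.3) = -0.103972.
D = 0.165033 + -0.103972 = 0.0611

0.0611


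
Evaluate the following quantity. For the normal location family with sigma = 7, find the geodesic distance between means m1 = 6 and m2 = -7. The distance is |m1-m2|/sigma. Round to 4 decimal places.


On the fixed-variance normal subfamily, geodesic distance = |m1-m2|/sigma.
|6 - -7| = 13.
sigma = 7.
d = 13/7 = 1.8571

1.8571


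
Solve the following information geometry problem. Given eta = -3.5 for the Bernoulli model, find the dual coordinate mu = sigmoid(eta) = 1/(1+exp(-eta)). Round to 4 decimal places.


Dual coordinate (expectation parameter) for Bernoulli:
mu = 1/(1+exp(-eta)).
eta = -3.5.
exp(-eta) = exp(3.5) = 33.115452.
mu = 1/(1+33.115452) = 0.0293

0.0293


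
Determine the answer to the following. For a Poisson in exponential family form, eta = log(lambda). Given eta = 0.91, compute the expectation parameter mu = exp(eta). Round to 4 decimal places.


Expectation parameter for Poisson exponential family:
mu = exp(eta).
eta = 0.91.
mu = exp(0.91) = 2.4843

2.4843


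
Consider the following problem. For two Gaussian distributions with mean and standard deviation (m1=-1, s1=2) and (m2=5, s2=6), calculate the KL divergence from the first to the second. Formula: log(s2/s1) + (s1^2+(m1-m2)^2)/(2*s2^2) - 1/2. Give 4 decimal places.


KL divergence between normal distributions:
KL = log(s2/s1) + (s1^2 + (m1-m2)^2)/(2*s2^2) - 1/2.
log(6/2) = 1.098612.
(2^2 + (-1-5)^2)/(2*6^2) = (4 + 36)/72 = 0.555556.
KL = 1.098612 + 0.555556 - 0.5 = 1.1542

1.1542


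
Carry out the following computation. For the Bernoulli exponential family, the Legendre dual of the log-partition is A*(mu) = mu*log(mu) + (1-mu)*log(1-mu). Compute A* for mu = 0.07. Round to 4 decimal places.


Legendre transform for Bernoulli:
A*(mu) = mu*log(mu) + (1-mu)*log(1-mu).
mu = 0.07, 1-mu = 0.93.
mu*log(mu) = 0.07*log(0.07) = -0.186148.
(1-mu)*log(1-mu) = 0.93*log(0.93) = -0.067491.
A* = -0.186148 + -0.067491 = -0.2536

-0.2536


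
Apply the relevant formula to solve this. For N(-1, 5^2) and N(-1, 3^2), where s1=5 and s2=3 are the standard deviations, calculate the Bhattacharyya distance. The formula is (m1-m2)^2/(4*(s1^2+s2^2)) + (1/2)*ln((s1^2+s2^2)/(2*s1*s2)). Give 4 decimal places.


Bhattacharyya distance between two Gaussians:
DB = (m1-m2)^2/(4*(s1^2+s2^2)) + (1/2)*ln((s1^2+s2^2)/(2*s1*s2)).
(m1-m2)^2 = (0)^2 = 0.
s1^2+s2^2 = 25 + 9 = 34.
term1 = 0/136 = 0.0.
term2 = 0.5*ln(34/30.0) = 0.062582.
DB = 0.0 + 0.062582 = 0.0626

0.0626


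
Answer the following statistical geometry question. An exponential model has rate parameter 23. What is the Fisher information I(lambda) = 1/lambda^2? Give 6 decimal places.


Fisher information for exponential: I(lambda) = 1/lambda^2.
lambda = 23, lambda^2 = 529.
I = 1/529 = 0.001890

0.001890


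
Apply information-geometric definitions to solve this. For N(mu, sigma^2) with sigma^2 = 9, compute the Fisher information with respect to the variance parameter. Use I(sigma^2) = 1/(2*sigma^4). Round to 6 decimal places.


Fisher information for variance: I(sigma^2) = 1/(2*sigma^4).
sigma^2 = 9, so sigma^4 = 81.
I = 1/(2*81) = 1/162 = 0.006173

0.006173


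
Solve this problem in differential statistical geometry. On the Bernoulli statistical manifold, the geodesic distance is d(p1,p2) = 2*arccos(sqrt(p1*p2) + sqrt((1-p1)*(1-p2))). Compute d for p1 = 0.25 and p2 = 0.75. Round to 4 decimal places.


Geodesic distance on Bernoulli manifold:
d(p1,p2) = 2*arccos(sqrt(p1*p2) + sqrt((1-p1)*(1-p2))).
sqrt(p1*p2) = sqrt(0.25*0.75) = 0.433013.
sqrt((1-p1)*(1-p2)) = sqrt(0.75*0.25) = 0.433013.
arg = 0.433013 + 0.433013 = 0.866025.
d = 2*arccos(0.866025) = 1.0472

1.0472


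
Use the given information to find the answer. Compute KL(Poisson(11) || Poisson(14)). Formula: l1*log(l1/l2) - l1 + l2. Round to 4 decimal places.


KL divergence for Poisson:
KL = l1*log(l1/l2) - l1 + l2.
l1 = 11, l2 = 14.
log(11/14) = -0.241162.
l1*log(l1/l2) = 11 * -0.241162 = -2.652783.
KL = -2.652783 - 11 + 14 = 0.3472

0.3472


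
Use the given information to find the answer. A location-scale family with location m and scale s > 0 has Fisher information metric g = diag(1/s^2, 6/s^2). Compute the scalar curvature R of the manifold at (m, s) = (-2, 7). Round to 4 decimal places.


The metric has the form g = (A dm^2 + B ds^2)/s^2 with A = 1, B = 6.
Substitute u = sqrt(A/B)*m: g = B*(du^2 + ds^2)/s^2, i.e. B times the
Poincare upper half-plane metric, which has constant Gaussian curvature -1.
Scaling a 2D metric by a constant c divides the Gaussian curvature by c,
so K = -1/B = -1/(6) = -0.1667 everywhere (the point (m, s) = (-2, 7) is irrelevant:
the curvature is constant).
Scalar curvature in dimension 2: R = 2K = -2/(6) = -0.3333.

-0.3333


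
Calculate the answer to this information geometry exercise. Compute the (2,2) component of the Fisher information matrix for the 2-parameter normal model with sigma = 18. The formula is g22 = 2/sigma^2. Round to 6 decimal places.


For the 2-parameter normal family, the Fisher metric has:
  g11 = 1/sigma^2, g22 = 2/sigma^2.
sigma = 18, sigma^2 = 324.
g22 = 0.006173

0.006173


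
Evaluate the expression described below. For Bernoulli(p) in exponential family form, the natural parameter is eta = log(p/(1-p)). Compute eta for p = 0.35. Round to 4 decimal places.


Natural parameter for Bernoulli: eta = log(p/(1-p)).
p = 0.35, 1-p = 0.65.
p/(1-p) = 0.538462.
eta = log(0.538462) = -0.6190

-0.6190


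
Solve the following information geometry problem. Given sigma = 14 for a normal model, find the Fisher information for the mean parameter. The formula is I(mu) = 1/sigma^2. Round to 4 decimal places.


The Fisher information for the mean of a normal distribution is I(mu) = 1/sigma^2.
sigma = 14, so sigma^2 = 196.
I(mu) = 1/196 = 0.0051

0.0051


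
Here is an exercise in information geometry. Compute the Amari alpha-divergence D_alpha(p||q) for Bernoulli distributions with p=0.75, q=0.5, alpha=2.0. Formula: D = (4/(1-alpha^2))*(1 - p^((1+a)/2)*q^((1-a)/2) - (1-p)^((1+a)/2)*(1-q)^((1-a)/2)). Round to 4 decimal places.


Amari alpha-divergence:
D = (4/(1-alpha^2))*(1 - p^((1+a)/2)*q^((1-a)/2) - (1-p)^((1+a)/2)*(1-q)^((1-a)/2)).
alpha = 2.0, p = 0.75, q = 0.5.
e1 = (1+alpha)/2 = 1.5, e2 = (1-alpha)/2 = -0.5.
t1 = p^e1 * q^e2 = 0.75^1.5 * 0.5^-0.5 = 0.918559.
t2 = (1-p)^e1 * (1-q)^e2 = 0.25^1.5 * 0.5^-0.5 = 0.176777.
4/(1-alpha^2) = -1.333333.
D = -1.333333*(1 - 0.918559 - 0.176777) = 0.1271

0.1271


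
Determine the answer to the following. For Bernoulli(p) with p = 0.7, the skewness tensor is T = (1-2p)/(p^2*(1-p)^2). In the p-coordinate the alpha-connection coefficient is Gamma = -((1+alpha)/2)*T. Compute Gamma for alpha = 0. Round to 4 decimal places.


Skewness (Amari-Chentsov) tensor: T = (1-2p)/(p^2*(1-p)^2).
p = 0.7, 1-2p = -0.4, p^2 = 0.49, (1-p)^2 = 0.09.
T = -0.4/(0.49 * 0.09) = -9.070295.
In the p-coordinate, Gamma^(alpha) = Gamma^(0) - (alpha/2)*T with Gamma^(0) = (1/2)*g'(p) = -T/2,
so Gamma^(alpha) = -((1+alpha)/2)*T.
alpha = 0, -(1+alpha)/2 = -0.5.
Gamma = -0.5 * -9.070295 = 4.5351

4.5351


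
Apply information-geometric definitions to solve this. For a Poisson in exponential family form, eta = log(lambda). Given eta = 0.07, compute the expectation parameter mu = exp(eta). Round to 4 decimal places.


Expectation parameter for Poisson exponential family:
mu = exp(eta).
eta = 0.07.
mu = exp(0.07) = 1.0725

1.0725


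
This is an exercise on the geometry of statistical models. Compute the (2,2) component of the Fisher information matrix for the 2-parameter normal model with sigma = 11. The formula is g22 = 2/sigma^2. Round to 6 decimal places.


For the 2-parameter normal family, the Fisher metric has:
  g11 = 1/sigma^2, g22 = 2/sigma^2.
sigma = 11, sigma^2 = 121.
g22 = 0.016529

0.016529


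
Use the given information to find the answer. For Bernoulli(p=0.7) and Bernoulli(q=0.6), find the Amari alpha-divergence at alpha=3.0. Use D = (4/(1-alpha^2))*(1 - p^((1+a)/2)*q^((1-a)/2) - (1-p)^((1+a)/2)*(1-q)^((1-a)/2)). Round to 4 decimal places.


Amari alpha-divergence:
D = (4/(1-alpha^2))*(1 - p^((1+a)/2)*q^((1-a)/2) - (1-p)^((1+a)/2)*(1-q)^((1-a)/2)).
alpha = 3.0, p = 0.7, q = 0.6.
e1 = (1+alpha)/2 = 2.0, e2 = (1-alpha)/2 = -1.0.
t1 = p^e1 * q^e2 = 0.7^2.0 * 0.6^-1.0 = 0.816667.
t2 = (1-p)^e1 * (1-q)^e2 = 0.3^2.0 * 0.4^-1.0 = 0.225.
4/(1-alpha^2) = -0.5.
D = -0.5*(1 - 0.816667 - 0.225) = 0.0208

0.0208


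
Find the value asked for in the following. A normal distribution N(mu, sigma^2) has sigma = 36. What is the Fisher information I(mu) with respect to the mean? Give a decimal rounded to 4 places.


The Fisher information for the mean of a normal distribution is I(mu) = 1/sigma^2.
sigma = 36, so sigma^2 = 1296.
I(mu) = 1/1296 = 0.0008

0.0008


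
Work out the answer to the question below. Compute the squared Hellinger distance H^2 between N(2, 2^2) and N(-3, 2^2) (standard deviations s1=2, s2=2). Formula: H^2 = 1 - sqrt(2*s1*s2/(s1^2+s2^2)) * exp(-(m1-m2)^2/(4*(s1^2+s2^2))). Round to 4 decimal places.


Squared Hellinger distance for Gaussians:
H^2 = 1 - sqrt(2*s1*s2/(s1^2+s2^2)) * exp(-(m1-m2)^2/(4*(s1^2+s2^2))).
s1^2 = 4, s2^2 = 4, s1^2+s2^2 = 8.
sqrt(2*2*2/(8)) = 1.0.
(m1-m2)^2 = (5)^2 = 25.
exp(-25/(4*8)) = exp(-0.78125) = 0.457833.
H^2 = 1 - 1.0*0.457833 = 0.5422

0.5422


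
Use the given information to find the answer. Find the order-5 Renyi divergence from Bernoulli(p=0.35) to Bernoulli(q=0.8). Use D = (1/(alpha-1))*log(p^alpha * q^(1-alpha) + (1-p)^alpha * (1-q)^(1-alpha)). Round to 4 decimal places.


Renyi divergence of order alpha between Bernoulli distributions:
D = (1/(alpha-1))*log(p^alpha * q^(1-alpha) + (1-p)^alpha * (1-q)^(1-alpha)).
alpha = 5, p = 0.35, q = 0.8.
p^alpha * q^(1-alpha) = 0.35^5 * 0.8^-4 = 0.012823.
(1-p)^alpha * (1-q)^(1-alpha) = 0.65^5 * 0.2^-4 = 72.518164.
sum = 0.012823 + 72.518164 = 72.530987.
D = (1/4)*log(72.530987) = 1.0710

1.0710


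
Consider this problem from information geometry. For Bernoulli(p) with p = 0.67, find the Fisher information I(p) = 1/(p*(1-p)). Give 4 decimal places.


For Bernoulli(p), Fisher information is I(p) = 1/(p*(1-p)).
p = 0.67, 1-p = 0.33.
p*(1-p) = 0.2211.
I(p) = 1/0.2211 = 4.5228

4.5228


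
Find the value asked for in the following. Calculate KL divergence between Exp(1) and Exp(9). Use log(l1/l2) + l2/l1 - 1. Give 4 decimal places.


KL divergence for exponential family:
KL = log(l1/l2) + l2/l1 - 1.
log(1/9) = -2.197225.
9/1 = 9.0.
KL = -2.197225 + 9.0 - 1 = 5.8028

5.8028


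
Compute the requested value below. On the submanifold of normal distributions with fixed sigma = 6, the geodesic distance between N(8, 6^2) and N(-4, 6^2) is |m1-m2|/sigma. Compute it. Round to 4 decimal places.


On the fixed-variance normal subfamily, geodesic distance = |m1-m2|/sigma.
|8 - -4| = 12.
sigma = 6.
d = 12/6 = 2.0000

2.0000


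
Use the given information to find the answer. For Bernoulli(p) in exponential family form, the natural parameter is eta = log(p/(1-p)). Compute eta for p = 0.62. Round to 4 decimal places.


Natural parameter for Bernoulli: eta = log(p/(1-p)).
p = 0.62, 1-p = 0.38.
p/(1-p) = 1.631579.
eta = log(1.631579) = 0.4895

0.4895


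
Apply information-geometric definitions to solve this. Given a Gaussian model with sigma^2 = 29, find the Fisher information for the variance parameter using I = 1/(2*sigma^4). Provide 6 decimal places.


Fisher information for variance: I(sigma^2) = 1/(2*sigma^4).
sigma^2 = 29, so sigma^4 = 841.
I = 1/(2*841) = 1/1682 = 0.000595

0.000595


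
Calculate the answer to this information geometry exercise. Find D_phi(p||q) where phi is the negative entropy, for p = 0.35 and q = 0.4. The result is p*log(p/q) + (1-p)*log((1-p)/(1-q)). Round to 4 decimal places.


Bregman divergence with negative entropy generator:
D = p*log(p/q) + (1-p)*log((1-p)/(1-q)).
p = 0.35, q = 0.4.
p*log(p/q) = 0.35*log(0.35/0.4) = -0.046736.
(1-p)*log((1-p)/(1-q)) = 0.65*log(0.65/0.6) = 0.052028.
D = -0.046736 + 0.052028 = 0.0053

0.0053


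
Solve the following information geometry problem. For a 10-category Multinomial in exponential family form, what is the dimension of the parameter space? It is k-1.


Exponential family dimension calculation:
For Multinomial with k=10 categories, dim = k-1 = 9.

9


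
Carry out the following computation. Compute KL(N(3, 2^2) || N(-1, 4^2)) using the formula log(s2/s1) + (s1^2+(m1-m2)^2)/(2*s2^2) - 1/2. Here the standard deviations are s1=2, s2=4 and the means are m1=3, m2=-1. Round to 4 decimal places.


KL divergence between normal distributions:
KL = log(s2/s1) + (s1^2 + (m1-m2)^2)/(2*s2^2) - 1/2.
log(4/2) = 0.693147.
(2^2 + (3--1)^2)/(2*4^2) = (4 + 16)/32 = 0.625.
KL = 0.693147 + 0.625 - 0.5 = 0.8181

0.8181


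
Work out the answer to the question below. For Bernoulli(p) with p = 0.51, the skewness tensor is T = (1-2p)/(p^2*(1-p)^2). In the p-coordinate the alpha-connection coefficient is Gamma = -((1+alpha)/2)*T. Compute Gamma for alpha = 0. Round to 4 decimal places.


Skewness (Amari-Chentsov) tensor: T = (1-2p)/(p^2*(1-p)^2).
p = 0.51, 1-2p = -0.02, p^2 = 0.2601, (1-p)^2 = 0.2401.
T = -0.02/(0.2601 * 0.2401) = -0.320256.
In the p-coordinate, Gamma^(alpha) = Gamma^(0) - (alpha/2)*T with Gamma^(0) = (1/2)*g'(p) = -T/2,
so Gamma^(alpha) = -((1+alpha)/2)*T.
alpha = 0, -(1+alpha)/2 = -0.5.
Gamma = -0.5 * -0.320256 = 0.1601

0.1601


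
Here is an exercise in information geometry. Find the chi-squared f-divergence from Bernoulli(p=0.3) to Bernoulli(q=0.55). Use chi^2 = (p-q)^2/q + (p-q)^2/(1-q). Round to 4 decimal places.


Chi-squared divergence between Bernoulli distributions:
chi^2 = (p-q)^2/q + (p-q)^2/(1-q).
p = 0.3, q = 0.55, p-q = -0.25.
(p-q)^2 = 0.0625.
term1 = 0.0625/0.55 = 0.113636.
term2 = 0.0625/0.45 = 0.138889.
chi^2 = 0.113636 + 0.138889 = 0.2525

0.2525


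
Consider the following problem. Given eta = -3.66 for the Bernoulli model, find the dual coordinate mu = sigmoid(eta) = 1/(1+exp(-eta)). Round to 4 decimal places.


Dual coordinate (expectation parameter) for Bernoulli:
mu = 1/(1+exp(-eta)).
eta = -3.66.
exp(-eta) = exp(3.66) = 38.861343.
mu = 1/(1+38.861343) = 0.0251

0.0251


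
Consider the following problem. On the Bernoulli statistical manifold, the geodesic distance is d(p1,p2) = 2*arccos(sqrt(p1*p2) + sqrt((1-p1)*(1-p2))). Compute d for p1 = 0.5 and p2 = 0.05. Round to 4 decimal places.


Geodesic distance on Bernoulli manifold:
d(p1,p2) = 2*arccos(sqrt(p1*p2) + sqrt((1-p1)*(1-p2))).
sqrt(p1*p2) = sqrt(0.5*0.05) = 0.158114.
sqrt((1-p1)*(1-p2)) = sqrt(0.5*0.95) = 0.689202.
arg = 0.158114 + 0.689202 = 0.847316.
d = 2*arccos(0.847316) = 1.1198

1.1198
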